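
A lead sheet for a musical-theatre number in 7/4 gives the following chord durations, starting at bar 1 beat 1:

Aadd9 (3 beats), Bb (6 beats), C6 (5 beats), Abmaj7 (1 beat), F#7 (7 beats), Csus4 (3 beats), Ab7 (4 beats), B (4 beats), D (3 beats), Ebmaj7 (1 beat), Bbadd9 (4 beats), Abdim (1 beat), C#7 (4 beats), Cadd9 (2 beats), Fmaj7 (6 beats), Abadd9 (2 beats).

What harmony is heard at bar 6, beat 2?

Beat 2 of bar 6 is beat (6−1)×7 + 2 = 37 overall.
Running totals: Aadd9 ends at 3, Bb ends at 9, C6 ends at 14, Abmaj7 ends at 15, F#7 ends at 22, Csus4 ends at 25, Ab7 ends at 29, B ends at 33, D ends at 36, Ebmaj7 ends at 37.
Beat 37 falls within Ebmaj7.

Ebmaj7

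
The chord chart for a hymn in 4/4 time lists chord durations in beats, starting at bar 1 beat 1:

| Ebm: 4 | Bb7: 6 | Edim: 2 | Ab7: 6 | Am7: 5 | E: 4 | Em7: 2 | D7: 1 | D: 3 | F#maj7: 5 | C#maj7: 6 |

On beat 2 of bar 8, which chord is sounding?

Beat 2 of bar 8 is beat (8−1)×4 + 2 = 30 overall.
Running totals: Ebm ends at 4, Bb7 ends at 10, Edim ends at 12, Ab7 ends at 18, Am7 ends at 23, E ends at 27, Em7 ends at 29, D7 ends at 30.
Beat 30 falls within D7.

D7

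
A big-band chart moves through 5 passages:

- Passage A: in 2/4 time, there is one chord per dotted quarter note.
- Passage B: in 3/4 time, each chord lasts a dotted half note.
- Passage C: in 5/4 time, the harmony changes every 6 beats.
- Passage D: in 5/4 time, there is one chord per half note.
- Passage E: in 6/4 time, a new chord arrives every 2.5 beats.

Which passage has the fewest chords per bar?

A: 2 beats/bar ÷ 1.5 beats/chord = 4/3 chords/bar.
B: 3 beats/bar ÷ 3 beats/chord = 1 chord/bar.
C: 5 beats/bar ÷ 6 beats/chord = 5/6 chords/bar.
D: 5 beats/bar ÷ 2 beats/chord = 2.5 chords/bar.
E: 6 beats/bar ÷ 2.5 beats/chord = 2.4 chords/bar.
Slowest is C at 5/6 chords/bar.

Passage C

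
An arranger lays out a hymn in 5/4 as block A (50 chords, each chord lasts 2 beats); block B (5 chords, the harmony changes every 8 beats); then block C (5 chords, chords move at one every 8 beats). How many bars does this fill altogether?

36 bars

A: 50 × 2 = 100 beats = 20 bars.
B: 5 × 8 = 40 beats = 8 bars.
C: 5 × 8 = 40 beats = 8 bars.
Total: 20 + 8 + 8 = 36 bars.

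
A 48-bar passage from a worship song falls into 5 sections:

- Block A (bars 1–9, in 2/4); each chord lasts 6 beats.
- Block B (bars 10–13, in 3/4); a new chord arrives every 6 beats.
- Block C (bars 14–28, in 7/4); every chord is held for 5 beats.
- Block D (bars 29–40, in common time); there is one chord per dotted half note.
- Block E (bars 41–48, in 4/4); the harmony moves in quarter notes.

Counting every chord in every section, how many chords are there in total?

74 chords

A has 18 beats and chords last 6 each, so 3 chords.
B has 12 beats and chords last 6 each, so 2 chords.
C has 105 beats and chords last 5 each, so 21 chords.
D has 48 beats and chords last 3 each, so 16 chords.
E has 32 beats and chords last 1 each, so 32 chords.
Total: 3 + 2 + 21 + 16 + 32 = 74.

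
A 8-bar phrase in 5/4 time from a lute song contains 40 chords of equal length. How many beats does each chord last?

1 beat

8 bars × 5 beats/bar = 40 beats total.
40 beats ÷ 40 chords = 1 beats per chord.
(That is a quarter note.)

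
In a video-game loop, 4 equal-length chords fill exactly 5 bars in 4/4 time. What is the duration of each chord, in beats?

5 bars × 4 beats/bar = 20 beats total.
20 beats ÷ 4 chords = 5 beats per chord.

5 beats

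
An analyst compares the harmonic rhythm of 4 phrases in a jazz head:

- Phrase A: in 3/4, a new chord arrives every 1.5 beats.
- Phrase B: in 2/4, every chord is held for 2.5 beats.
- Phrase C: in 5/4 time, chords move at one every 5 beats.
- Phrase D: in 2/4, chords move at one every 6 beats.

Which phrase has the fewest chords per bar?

A: 3/1.5 = 2 chords/bar.
B: 2/2.5 = 0.8 chords/bar.
C: 5/5 = 1 chord/bar.
D: 2/6 = 1/3 chords/bar.
Slowest is D at 1/3 chords/bar.

Phrase D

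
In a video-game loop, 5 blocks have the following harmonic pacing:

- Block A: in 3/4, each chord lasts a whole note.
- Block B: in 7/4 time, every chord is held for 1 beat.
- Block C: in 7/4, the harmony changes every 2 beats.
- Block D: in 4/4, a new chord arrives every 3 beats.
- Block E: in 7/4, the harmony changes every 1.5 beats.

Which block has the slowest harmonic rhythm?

A: 3 beats/bar ÷ 4 beats/chord = 0.75 chords/bar.
B: 7 beats/bar ÷ 1 beat/chord = 7 chords/bar.
C: 7 beats/bar ÷ 2 beats/chord = 3.5 chords/bar.
D: 4 beats/bar ÷ 3 beats/chord = 4/3 chords/bar.
E: 7 beats/bar ÷ 1.5 beats/chord = 14/3 chords/bar.
Slowest is A at 0.75 chords/bar.

Block A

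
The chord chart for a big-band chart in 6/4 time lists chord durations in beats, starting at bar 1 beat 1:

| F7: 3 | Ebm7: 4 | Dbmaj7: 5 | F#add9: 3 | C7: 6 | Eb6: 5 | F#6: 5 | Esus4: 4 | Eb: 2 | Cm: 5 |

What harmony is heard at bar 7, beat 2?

Cm

Beat 2 of bar 7 is beat (7−1)×6 + 2 = 38 overall.
Running totals: F7 ends at 3, Ebm7 ends at 7, Dbmaj7 ends at 12, F#add9 ends at 15, C7 ends at 21, Eb6 ends at 26, F#6 ends at 31, Esus4 ends at 35, Eb ends at 37, Cm ends at 42.
Beat 38 falls within Cm.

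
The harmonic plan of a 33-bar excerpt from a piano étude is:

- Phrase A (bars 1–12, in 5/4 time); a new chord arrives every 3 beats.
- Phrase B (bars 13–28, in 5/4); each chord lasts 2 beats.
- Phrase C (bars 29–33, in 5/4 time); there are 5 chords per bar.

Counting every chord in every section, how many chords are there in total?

A: 12 bars × 5 beats = 60 beats; 3 beats/chord → 20 chords.
B: 16 bars × 5 beats = 80 beats; 2 beats/chord → 40 chords.
C: 5 bars × 5 beats = 25 beats; 1 beat/chord → 25 chords.
Total: 20 + 40 + 25 = 85.

85 chords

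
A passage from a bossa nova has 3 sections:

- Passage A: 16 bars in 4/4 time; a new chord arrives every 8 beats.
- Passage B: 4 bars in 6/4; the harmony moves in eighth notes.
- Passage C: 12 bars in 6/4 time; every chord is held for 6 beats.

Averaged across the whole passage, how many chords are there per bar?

A: 16 bars of 4 beats is 64 beats; at 8 beats each that's 8 chords.
B: 4 bars of 6 beats is 24 beats; at 0.5 beats each that's 48 chords.
C: 12 bars of 6 beats is 72 beats; at 6 beats each that's 12 chords.
Overall: 68 chords over 32 bars → 68/32 = 2.125 chords per bar.

2.125 chords per bar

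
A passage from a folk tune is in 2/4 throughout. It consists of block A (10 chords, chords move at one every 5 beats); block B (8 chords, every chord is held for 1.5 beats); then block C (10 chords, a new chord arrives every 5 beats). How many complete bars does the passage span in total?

56 bars

A: 10 × 5 = 50 beats = 25 bars.
B: 8 × 1.5 = 12 beats = 6 bars.
C: 10 × 5 = 50 beats = 25 bars.
Total: 25 + 6 + 25 = 56 bars.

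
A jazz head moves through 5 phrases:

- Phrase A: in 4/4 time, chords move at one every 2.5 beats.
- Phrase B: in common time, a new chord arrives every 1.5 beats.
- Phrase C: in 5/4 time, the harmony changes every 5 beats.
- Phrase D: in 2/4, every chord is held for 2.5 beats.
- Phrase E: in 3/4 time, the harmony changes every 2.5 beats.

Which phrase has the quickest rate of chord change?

A: 4 beats/bar ÷ 2.5 beats/chord = 1.6 chords/bar.
B: 4 beats/bar ÷ 1.5 beats/chord = 8/3 chords/bar.
C: 5 beats/bar ÷ 5 beats/chord = 1 chord/bar.
D: 2 beats/bar ÷ 2.5 beats/chord = 0.8 chords/bar.
E: 3 beats/bar ÷ 2.5 beats/chord = 1.2 chords/bar.
Fastest is B at 8/3 chords/bar.

Phrase B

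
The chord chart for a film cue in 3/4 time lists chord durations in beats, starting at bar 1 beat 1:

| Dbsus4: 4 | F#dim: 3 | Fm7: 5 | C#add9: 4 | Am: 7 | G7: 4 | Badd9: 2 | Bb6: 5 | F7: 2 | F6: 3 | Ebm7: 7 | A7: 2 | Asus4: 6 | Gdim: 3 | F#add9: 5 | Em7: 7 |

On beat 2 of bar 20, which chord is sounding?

F#add9

Beat 2 of bar 20 is beat (20−1)×3 + 2 = 59 overall.
Running totals: Dbsus4 ends at 4, F#dim ends at 7, Fm7 ends at 12, C#add9 ends at 16, Am ends at 23, G7 ends at 27, Badd9 ends at 29, Bb6 ends at 34, F7 ends at 36, F6 ends at 39, Ebm7 ends at 46, A7 ends at 48, Asus4 ends at 54, Gdim ends at 57, F#add9 ends at 62.
Beat 59 falls within F#add9.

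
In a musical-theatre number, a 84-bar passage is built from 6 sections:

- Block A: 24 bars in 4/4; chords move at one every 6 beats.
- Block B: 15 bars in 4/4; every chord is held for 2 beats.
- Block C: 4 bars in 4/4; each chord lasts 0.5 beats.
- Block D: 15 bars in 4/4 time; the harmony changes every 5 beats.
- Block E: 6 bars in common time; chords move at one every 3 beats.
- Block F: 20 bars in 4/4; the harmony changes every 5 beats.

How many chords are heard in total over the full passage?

114 chords

A: 24 bars × 4 beats = 96 beats; 6 beats/chord → 16 chords.
B: 15 bars × 4 beats = 60 beats; 2 beats/chord → 30 chords.
C: 4 bars × 4 beats = 16 beats; 0.5 beats/chord → 32 chords.
D: 15 bars × 4 beats = 60 beats; 5 beats/chord → 12 chords.
E: 6 bars × 4 beats = 24 beats; 3 beats/chord → 8 chords.
F: 20 bars × 4 beats = 80 beats; 5 beats/chord → 16 chords.
Total: 16 + 30 + 32 + 12 + 8 + 16 = 114.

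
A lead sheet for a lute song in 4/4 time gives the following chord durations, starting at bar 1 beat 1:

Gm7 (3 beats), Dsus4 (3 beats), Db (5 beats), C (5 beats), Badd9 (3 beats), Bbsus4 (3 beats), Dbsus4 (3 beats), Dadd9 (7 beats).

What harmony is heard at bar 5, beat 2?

Beat 2 of bar 5 is beat (5−1)×4 + 2 = 18 overall.
Running totals: Gm7 ends at 3, Dsus4 ends at 6, Db ends at 11, C ends at 16, Badd9 ends at 19.
Beat 18 falls within Badd9.

Badd9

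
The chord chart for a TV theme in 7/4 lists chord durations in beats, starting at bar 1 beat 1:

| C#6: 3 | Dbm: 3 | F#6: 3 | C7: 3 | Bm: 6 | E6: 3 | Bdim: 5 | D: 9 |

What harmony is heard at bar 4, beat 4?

Beat 4 of bar 4 is beat (4−1)×7 + 4 = 25 overall.
Running totals: C#6 ends at 3, Dbm ends at 6, F#6 ends at 9, C7 ends at 12, Bm ends at 18, E6 ends at 21, Bdim ends at 26.
Beat 25 falls within Bdim.

Bdim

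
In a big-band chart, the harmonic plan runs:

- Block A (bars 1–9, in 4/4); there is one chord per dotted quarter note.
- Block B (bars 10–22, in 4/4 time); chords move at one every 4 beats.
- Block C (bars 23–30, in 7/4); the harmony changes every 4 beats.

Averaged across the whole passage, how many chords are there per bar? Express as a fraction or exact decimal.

1.7 chords per bar

A: 9 × 4 = 36 beats ÷ 1.5 = 24 chords.
B: 13 × 4 = 52 beats ÷ 4 = 13 chords.
C: 8 × 7 = 56 beats ÷ 4 = 14 chords.
Overall: 51 chords over 30 bars → 51/30 = 1.7 chords per bar.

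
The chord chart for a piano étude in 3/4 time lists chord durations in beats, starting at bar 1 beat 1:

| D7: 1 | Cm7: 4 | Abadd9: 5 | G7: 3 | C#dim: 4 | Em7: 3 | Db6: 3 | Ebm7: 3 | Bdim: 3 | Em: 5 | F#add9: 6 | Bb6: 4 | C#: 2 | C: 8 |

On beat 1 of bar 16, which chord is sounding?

C#

Beat 1 of bar 16 is beat (16−1)×3 + 1 = 46 overall.
Running totals: D7 ends at 1, Cm7 ends at 5, Abadd9 ends at 10, G7 ends at 13, C#dim ends at 17, Em7 ends at 20, Db6 ends at 23, Ebm7 ends at 26, Bdim ends at 29, Em ends at 34, F#add9 ends at 40, Bb6 ends at 44, C# ends at 46.
Beat 46 falls within C#.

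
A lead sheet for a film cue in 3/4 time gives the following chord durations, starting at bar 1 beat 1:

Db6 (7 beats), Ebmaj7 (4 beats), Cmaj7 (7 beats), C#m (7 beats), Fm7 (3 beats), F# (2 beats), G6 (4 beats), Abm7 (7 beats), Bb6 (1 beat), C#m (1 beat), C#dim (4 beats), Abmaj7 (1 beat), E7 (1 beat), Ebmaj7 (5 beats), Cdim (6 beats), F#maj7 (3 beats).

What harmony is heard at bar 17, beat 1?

E7

Beat 1 of bar 17 is beat (17−1)×3 + 1 = 49 overall.
Running totals: Db6 ends at 7, Ebmaj7 ends at 11, Cmaj7 ends at 18, C#m ends at 25, Fm7 ends at 28, F# ends at 30, G6 ends at 34, Abm7 ends at 41, Bb6 ends at 42, C#m ends at 43, C#dim ends at 47, Abmaj7 ends at 48, E7 ends at 49.
Beat 49 falls within E7.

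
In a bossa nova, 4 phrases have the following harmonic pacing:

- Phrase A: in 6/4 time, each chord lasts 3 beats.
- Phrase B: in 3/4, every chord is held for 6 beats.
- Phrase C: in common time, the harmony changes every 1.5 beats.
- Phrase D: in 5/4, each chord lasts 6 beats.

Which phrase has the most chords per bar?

Phrase C

A: 6 beats/bar ÷ 3 beats/chord = 2 chords/bar.
B: 3 beats/bar ÷ 6 beats/chord = 0.5 chords/bar.
C: 4 beats/bar ÷ 1.5 beats/chord = 8/3 chords/bar.
D: 5 beats/bar ÷ 6 beats/chord = 5/6 chords/bar.
Fastest is C at 8/3 chords/bar.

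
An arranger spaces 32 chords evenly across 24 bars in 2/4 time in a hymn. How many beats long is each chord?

1.5 beats

24 bars × 2 beats/bar = 48 beats total.
48 beats ÷ 32 chords = 1.5 beats per chord.
(That is a dotted quarter note.)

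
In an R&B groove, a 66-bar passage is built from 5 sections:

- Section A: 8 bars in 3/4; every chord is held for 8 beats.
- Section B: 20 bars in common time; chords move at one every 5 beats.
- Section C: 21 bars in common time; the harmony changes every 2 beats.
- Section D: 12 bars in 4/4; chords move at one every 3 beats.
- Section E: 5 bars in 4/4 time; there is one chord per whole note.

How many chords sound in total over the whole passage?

A: 8 bars × 3 beats = 24 beats; 8 beats/chord → 3 chords.
B: 20 bars × 4 beats = 80 beats; 5 beats/chord → 16 chords.
C: 21 bars × 4 beats = 84 beats; 2 beats/chord → 42 chords.
D: 12 bars × 4 beats = 48 beats; 3 beats/chord → 16 chords.
E: 5 bars × 4 beats = 20 beats; 4 beats/chord → 5 chords.
Total: 3 + 16 + 42 + 16 + 5 = 82.

82 chords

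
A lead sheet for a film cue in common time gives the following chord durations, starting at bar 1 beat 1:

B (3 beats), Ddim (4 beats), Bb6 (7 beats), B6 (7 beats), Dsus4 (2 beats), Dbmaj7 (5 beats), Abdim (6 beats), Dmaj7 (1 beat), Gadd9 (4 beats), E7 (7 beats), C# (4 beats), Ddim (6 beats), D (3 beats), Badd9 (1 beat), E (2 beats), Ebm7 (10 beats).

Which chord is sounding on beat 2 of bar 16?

E

Beat 2 of bar 16 is beat (16−1)×4 + 2 = 62 overall.
Running totals: B ends at 3, Ddim ends at 7, Bb6 ends at 14, B6 ends at 21, Dsus4 ends at 23, Dbmaj7 ends at 28, Abdim ends at 34, Dmaj7 ends at 35, Gadd9 ends at 39, E7 ends at 46, C# ends at 50, Ddim ends at 56, D ends at 59, Badd9 ends at 60, E ends at 62.
Beat 62 falls within E.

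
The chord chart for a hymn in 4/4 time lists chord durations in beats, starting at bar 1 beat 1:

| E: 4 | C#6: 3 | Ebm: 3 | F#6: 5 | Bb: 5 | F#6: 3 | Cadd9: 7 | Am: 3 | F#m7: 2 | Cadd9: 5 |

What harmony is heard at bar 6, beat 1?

F#6

Beat 1 of bar 6 is beat (6−1)×4 + 1 = 21 overall.
Running totals: E ends at 4, C#6 ends at 7, Ebm ends at 10, F#6 ends at 15, Bb ends at 20, F#6 ends at 23.
Beat 21 falls within F#6.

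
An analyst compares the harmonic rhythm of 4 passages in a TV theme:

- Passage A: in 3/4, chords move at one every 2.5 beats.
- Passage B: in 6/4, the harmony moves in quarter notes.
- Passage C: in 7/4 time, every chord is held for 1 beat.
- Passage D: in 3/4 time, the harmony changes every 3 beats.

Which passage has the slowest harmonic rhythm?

Passage D

A: each chord is 2.5 beats in 3/4, so 1.2 per bar.
B: each chord is 1 beat in 6/4, so 6 per bar.
C: each chord is 1 beat in 7/4, so 7 per bar.
D: each chord is 3 beats in 3/4, so 1 per bar.
Slowest is D at 1 chords/bar.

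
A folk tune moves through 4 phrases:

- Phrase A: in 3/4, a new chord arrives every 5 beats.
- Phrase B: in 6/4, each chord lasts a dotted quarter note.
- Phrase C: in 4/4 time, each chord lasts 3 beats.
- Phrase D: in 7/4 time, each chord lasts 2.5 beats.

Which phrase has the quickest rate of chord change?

Phrase B

A: each chord is 5 beats in 3/4, so 0.6 per bar.
B: each chord is 1.5 beats in 6/4, so 4 per bar.
C: each chord is 3 beats in 4/4, so 4/3 per bar.
D: each chord is 2.5 beats in 7/4, so 2.8 per bar.
Fastest is B at 4 chords/bar.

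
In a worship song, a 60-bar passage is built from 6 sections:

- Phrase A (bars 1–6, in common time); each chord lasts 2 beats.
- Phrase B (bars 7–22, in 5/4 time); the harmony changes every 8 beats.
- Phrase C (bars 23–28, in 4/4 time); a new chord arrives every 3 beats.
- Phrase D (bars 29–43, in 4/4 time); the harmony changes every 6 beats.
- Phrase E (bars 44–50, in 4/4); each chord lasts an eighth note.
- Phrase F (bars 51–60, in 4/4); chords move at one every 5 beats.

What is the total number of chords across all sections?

104 chords

A: 6 bars × 4 beats = 24 beats; 2 beats/chord → 12 chords.
B: 16 bars × 5 beats = 80 beats; 8 beats/chord → 10 chords.
C: 6 bars × 4 beats = 24 beats; 3 beats/chord → 8 chords.
D: 15 bars × 4 beats = 60 beats; 6 beats/chord → 10 chords.
E: 7 bars × 4 beats = 28 beats; 0.5 beats/chord → 56 chords.
F: 10 bars × 4 beats = 40 beats; 5 beats/chord → 8 chords.
Total: 12 + 10 + 8 + 10 + 56 + 8 = 104.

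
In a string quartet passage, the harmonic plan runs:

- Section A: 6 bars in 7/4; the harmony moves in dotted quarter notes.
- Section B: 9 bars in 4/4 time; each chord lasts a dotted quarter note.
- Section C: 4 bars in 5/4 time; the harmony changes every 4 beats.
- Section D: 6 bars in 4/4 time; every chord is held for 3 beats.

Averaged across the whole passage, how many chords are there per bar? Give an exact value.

2.6 chords per bar

A: 6 × 7 = 42 beats ÷ 1.5 = 28 chords.
B: 9 × 4 = 36 beats ÷ 1.5 = 24 chords.
C: 4 × 5 = 20 beats ÷ 4 = 5 chords.
D: 6 × 4 = 24 beats ÷ 3 = 8 chords.
Overall: 65 chords over 25 bars → 65/25 = 2.6 chords per bar.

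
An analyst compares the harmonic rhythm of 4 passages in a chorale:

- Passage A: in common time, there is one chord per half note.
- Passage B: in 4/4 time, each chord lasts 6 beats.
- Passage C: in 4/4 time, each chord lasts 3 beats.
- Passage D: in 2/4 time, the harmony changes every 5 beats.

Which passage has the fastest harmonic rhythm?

A: each chord is 2 beats in 4/4, so 2 per bar.
B: each chord is 6 beats in 4/4, so 2/3 per bar.
C: each chord is 3 beats in 4/4, so 4/3 per bar.
D: each chord is 5 beats in 2/4, so 0.4 per bar.
Fastest is A at 2 chords/bar.

Passage A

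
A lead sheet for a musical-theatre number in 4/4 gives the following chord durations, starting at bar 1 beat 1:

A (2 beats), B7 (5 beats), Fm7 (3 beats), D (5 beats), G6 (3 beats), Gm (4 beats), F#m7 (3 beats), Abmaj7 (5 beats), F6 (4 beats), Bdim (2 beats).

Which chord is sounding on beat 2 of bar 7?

Beat 2 of bar 7 is beat (7−1)×4 + 2 = 26 overall.
Running totals: A ends at 2, B7 ends at 7, Fm7 ends at 10, D ends at 15, G6 ends at 18, Gm ends at 22, F#m7 ends at 25, Abmaj7 ends at 30.
Beat 26 falls within Abmaj7.

Abmaj7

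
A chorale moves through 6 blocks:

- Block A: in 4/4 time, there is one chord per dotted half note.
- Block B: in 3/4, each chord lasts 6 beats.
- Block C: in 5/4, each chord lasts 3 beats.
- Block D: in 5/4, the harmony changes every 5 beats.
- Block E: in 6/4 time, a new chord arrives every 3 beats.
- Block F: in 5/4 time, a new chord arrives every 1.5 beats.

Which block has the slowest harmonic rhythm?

A: each chord is 3 beats in 4/4, so 4/3 per bar.
B: each chord is 6 beats in 3/4, so 0.5 per bar.
C: each chord is 3 beats in 5/4, so 5/3 per bar.
D: each chord is 5 beats in 5/4, so 1 per bar.
E: each chord is 3 beats in 6/4, so 2 per bar.
F: each chord is 1.5 beats in 5/4, so 10/3 per bar.
Slowest is B at 0.5 chords/bar.

Block B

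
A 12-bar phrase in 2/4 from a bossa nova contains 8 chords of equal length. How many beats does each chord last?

12 bars × 2 beats/bar = 24 beats total.
24 beats ÷ 8 chords = 3 beats per chord.
(That is a dotted half note.)

3 beats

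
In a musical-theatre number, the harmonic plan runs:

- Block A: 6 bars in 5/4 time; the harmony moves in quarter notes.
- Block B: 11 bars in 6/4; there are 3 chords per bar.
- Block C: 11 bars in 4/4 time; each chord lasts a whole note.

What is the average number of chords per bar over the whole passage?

A: 6 bars of 5 beats is 30 beats; at 1 beat each that's 30 chords.
B: 11 bars of 6 beats is 66 beats; at 2 beats each that's 33 chords.
C: 11 bars of 4 beats is 44 beats; at 4 beats each that's 11 chords.
Overall: 74 chords over 28 bars → 74/28 = 37/14 chords per bar.

37/14 chords per bar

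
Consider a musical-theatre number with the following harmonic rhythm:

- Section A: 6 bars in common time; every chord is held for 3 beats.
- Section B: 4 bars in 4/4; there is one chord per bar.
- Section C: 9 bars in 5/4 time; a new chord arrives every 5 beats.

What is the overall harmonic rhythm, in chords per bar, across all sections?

21/19 chords per bar

A: 6 bars of 4 beats is 24 beats; at 3 beats each that's 8 chords.
B: 4 bars of 4 beats is 16 beats; at 4 beats each that's 4 chords.
C: 9 bars of 5 beats is 45 beats; at 5 beats each that's 9 chords.
Overall: 21 chords over 19 bars → 21/19 = 21/19 chords per bar.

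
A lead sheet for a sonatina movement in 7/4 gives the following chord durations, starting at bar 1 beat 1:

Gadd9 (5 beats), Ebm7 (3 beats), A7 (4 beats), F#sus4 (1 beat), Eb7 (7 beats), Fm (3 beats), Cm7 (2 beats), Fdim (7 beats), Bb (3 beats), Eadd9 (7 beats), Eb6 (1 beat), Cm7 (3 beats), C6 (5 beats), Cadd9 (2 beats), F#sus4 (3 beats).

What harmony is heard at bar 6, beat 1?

Beat 1 of bar 6 is beat (6−1)×7 + 1 = 36 overall.
Running totals: Gadd9 ends at 5, Ebm7 ends at 8, A7 ends at 12, F#sus4 ends at 13, Eb7 ends at 20, Fm ends at 23, Cm7 ends at 25, Fdim ends at 32, Bb ends at 35, Eadd9 ends at 42.
Beat 36 falls within Eadd9.

Eadd9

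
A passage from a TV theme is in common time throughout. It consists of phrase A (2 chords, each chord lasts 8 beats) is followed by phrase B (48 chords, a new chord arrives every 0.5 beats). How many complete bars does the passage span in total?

A: 2 × 8 = 16 beats = 4 bars.
B: 48 × 0.5 = 24 beats = 6 bars.
Total: 4 + 6 = 10 bars.

10 bars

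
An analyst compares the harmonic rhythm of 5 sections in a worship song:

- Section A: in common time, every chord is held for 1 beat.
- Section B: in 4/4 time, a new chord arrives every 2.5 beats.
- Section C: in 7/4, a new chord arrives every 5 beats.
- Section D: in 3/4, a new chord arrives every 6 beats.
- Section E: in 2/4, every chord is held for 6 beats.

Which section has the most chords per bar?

Section A

A: each chord is 1 beat in 4/4, so 4 per bar.
B: each chord is 2.5 beats in 4/4, so 1.6 per bar.
C: each chord is 5 beats in 7/4, so 1.4 per bar.
D: each chord is 6 beats in 3/4, so 0.5 per bar.
E: each chord is 6 beats in 2/4, so 1/3 per bar.
Fastest is A at 4 chords/bar.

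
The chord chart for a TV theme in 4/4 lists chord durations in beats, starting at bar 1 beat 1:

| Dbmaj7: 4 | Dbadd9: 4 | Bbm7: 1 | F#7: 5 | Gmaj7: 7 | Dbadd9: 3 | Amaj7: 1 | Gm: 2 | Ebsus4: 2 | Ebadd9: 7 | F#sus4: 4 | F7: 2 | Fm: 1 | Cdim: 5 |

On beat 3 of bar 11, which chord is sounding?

Beat 3 of bar 11 is beat (11−1)×4 + 3 = 43 overall.
Running totals: Dbmaj7 ends at 4, Dbadd9 ends at 8, Bbm7 ends at 9, F#7 ends at 14, Gmaj7 ends at 21, Dbadd9 ends at 24, Amaj7 ends at 25, Gm ends at 27, Ebsus4 ends at 29, Ebadd9 ends at 36, F#sus4 ends at 40, F7 ends at 42, Fm ends at 43.
Beat 43 falls within Fm.

Fm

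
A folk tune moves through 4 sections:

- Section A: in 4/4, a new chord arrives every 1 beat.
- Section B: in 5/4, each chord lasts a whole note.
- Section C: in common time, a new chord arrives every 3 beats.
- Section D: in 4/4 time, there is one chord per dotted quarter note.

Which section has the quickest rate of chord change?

Section A

A: 4 beats/bar ÷ 1 beat/chord = 4 chords/bar.
B: 5 beats/bar ÷ 4 beats/chord = 1.25 chords/bar.
C: 4 beats/bar ÷ 3 beats/chord = 4/3 chords/bar.
D: 4 beats/bar ÷ 1.5 beats/chord = 8/3 chords/bar.
Fastest is A at 4 chords/bar.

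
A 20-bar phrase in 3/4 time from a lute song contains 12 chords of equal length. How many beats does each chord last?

20 bars × 3 beats/bar = 60 beats total.
60 beats ÷ 12 chords = 5 beats per chord.

5 beats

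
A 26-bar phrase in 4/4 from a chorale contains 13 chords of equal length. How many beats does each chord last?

8 beats

26 bars × 4 beats/bar = 104 beats total.
104 beats ÷ 13 chords = 8 beats per chord.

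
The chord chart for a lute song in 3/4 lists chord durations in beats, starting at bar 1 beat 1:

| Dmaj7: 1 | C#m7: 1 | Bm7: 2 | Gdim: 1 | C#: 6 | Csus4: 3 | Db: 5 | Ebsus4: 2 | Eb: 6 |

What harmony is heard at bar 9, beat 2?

Eb

Beat 2 of bar 9 is beat (9−1)×3 + 2 = 26 overall.
Running totals: Dmaj7 ends at 1, C#m7 ends at 2, Bm7 ends at 4, Gdim ends at 5, C# ends at 11, Csus4 ends at 14, Db ends at 19, Ebsus4 ends at 21, Eb ends at 27.
Beat 26 falls within Eb.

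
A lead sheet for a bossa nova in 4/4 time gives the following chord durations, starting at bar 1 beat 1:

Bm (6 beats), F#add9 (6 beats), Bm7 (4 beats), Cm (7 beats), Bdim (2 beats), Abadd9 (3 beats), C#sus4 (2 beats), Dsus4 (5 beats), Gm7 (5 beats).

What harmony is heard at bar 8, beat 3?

Beat 3 of bar 8 is beat (8−1)×4 + 3 = 31 overall.
Running totals: Bm ends at 6, F#add9 ends at 12, Bm7 ends at 16, Cm ends at 23, Bdim ends at 25, Abadd9 ends at 28, C#sus4 ends at 30, Dsus4 ends at 35.
Beat 31 falls within Dsus4.

Dsus4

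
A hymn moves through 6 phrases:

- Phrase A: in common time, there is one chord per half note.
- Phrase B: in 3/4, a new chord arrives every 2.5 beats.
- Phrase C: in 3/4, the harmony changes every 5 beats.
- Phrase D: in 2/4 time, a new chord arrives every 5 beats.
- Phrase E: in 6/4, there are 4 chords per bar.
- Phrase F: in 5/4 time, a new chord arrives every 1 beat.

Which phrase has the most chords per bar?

Phrase F

A: 4 beats/bar ÷ 2 beats/chord = 2 chords/bar.
B: 3 beats/bar ÷ 2.5 beats/chord = 1.2 chords/bar.
C: 3 beats/bar ÷ 5 beats/chord = 0.6 chords/bar.
D: 2 beats/bar ÷ 5 beats/chord = 0.4 chords/bar.
E: 6 beats/bar ÷ 1.5 beats/chord = 4 chords/bar.
F: 5 beats/bar ÷ 1 beat/chord = 5 chords/bar.
Fastest is F at 5 chords/bar.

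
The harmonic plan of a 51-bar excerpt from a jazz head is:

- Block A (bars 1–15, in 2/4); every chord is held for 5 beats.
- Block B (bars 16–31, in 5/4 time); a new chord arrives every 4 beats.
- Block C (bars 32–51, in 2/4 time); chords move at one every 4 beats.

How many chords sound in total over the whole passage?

36 chords

A has 30 beats and chords last 5 each, so 6 chords.
B has 80 beats and chords last 4 each, so 20 chords.
C has 40 beats and chords last 4 each, so 10 chords.
Total: 6 + 20 + 10 = 36.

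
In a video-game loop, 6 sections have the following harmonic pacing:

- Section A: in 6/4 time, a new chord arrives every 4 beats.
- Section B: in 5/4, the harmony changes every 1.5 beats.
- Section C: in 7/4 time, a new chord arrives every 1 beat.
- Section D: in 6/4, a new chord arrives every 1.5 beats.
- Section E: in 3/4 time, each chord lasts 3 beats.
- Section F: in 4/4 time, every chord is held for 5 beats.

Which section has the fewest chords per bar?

A: 6/4 = 1.5 chords/bar.
B: 5/1.5 = 10/3 chords/bar.
C: 7/1 = 7 chords/bar.
D: 6/1.5 = 4 chords/bar.
E: 3/3 = 1 chord/bar.
F: 4/5 = 0.8 chords/bar.
Slowest is F at 0.8 chords/bar.

Section F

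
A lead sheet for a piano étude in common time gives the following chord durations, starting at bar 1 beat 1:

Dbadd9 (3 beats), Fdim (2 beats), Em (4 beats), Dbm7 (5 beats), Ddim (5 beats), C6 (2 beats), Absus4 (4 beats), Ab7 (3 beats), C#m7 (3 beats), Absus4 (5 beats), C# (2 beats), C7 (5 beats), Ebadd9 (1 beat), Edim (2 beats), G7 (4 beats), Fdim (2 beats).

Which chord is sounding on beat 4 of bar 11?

Beat 4 of bar 11 is beat (11−1)×4 + 4 = 44 overall.
Running totals: Dbadd9 ends at 3, Fdim ends at 5, Em ends at 9, Dbm7 ends at 14, Ddim ends at 19, C6 ends at 21, Absus4 ends at 25, Ab7 ends at 28, C#m7 ends at 31, Absus4 ends at 36, C# ends at 38, C7 ends at 43, Ebadd9 ends at 44.
Beat 44 falls within Ebadd9.

Ebadd9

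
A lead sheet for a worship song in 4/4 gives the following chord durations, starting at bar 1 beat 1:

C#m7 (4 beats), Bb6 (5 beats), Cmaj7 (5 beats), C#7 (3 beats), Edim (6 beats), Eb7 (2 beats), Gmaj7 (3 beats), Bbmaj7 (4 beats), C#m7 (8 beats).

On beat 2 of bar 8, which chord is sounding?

Bbmaj7

Beat 2 of bar 8 is beat (8−1)×4 + 2 = 30 overall.
Running totals: C#m7 ends at 4, Bb6 ends at 9, Cmaj7 ends at 14, C#7 ends at 17, Edim ends at 23, Eb7 ends at 25, Gmaj7 ends at 28, Bbmaj7 ends at 32.
Beat 30 falls within Bbmaj7.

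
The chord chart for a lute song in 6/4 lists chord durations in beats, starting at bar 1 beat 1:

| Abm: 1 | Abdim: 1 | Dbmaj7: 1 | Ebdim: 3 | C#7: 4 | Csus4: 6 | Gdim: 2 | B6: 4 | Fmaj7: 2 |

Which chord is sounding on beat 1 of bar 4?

Beat 1 of bar 4 is beat (4−1)×6 + 1 = 19 overall.
Running totals: Abm ends at 1, Abdim ends at 2, Dbmaj7 ends at 3, Ebdim ends at 6, C#7 ends at 10, Csus4 ends at 16, Gdim ends at 18, B6 ends at 22.
Beat 19 falls within B6.

B6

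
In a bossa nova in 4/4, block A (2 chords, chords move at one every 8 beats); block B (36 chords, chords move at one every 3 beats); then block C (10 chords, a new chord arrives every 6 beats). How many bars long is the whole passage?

46 bars

A: 2 × 8 = 16 beats = 4 bars.
B: 36 × 3 = 108 beats = 27 bars.
C: 10 × 6 = 60 beats = 15 bars.
Total: 4 + 27 + 15 = 46 bars.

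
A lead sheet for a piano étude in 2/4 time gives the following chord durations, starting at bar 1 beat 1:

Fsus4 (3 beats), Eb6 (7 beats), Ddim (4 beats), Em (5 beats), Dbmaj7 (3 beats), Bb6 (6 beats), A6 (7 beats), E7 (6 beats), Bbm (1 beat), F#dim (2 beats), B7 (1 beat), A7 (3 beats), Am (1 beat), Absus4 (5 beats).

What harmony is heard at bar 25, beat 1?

Beat 1 of bar 25 is beat (25−1)×2 + 1 = 49 overall.
Running totals: Fsus4 ends at 3, Eb6 ends at 10, Ddim ends at 14, Em ends at 19, Dbmaj7 ends at 22, Bb6 ends at 28, A6 ends at 35, E7 ends at 41, Bbm ends at 42, F#dim ends at 44, B7 ends at 45, A7 ends at 48, Am ends at 49.
Beat 49 falls within Am.

Am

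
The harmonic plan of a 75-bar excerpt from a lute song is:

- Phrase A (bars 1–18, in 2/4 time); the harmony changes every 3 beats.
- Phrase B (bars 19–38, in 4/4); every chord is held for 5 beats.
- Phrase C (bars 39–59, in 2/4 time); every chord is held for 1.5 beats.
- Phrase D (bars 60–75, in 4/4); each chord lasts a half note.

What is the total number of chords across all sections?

88 chords

A: 18·2 = 36 beats, 36/3 = 12 chords.
B: 20·4 = 80 beats, 80/5 = 16 chords.
C: 21·2 = 42 beats, 42/1.5 = 28 chords.
D: 16·4 = 64 beats, 64/2 = 32 chords.
Total: 12 + 16 + 28 + 32 = 88.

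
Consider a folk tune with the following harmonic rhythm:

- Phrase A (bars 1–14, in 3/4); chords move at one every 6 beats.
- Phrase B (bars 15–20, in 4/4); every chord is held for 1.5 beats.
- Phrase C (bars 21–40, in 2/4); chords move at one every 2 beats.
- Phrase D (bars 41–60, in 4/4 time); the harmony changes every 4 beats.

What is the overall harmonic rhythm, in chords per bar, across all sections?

A: 14 bars of 3 beats is 42 beats; at 6 beats each that's 7 chords.
B: 6 bars of 4 beats is 24 beats; at 1.5 beats each that's 16 chords.
C: 20 bars of 2 beats is 40 beats; at 2 beats each that's 20 chords.
D: 20 bars of 4 beats is 80 beats; at 4 beats each that's 20 chords.
Overall: 63 chords over 60 bars → 63/60 = 1.05 chords per bar.

1.05 chords per bar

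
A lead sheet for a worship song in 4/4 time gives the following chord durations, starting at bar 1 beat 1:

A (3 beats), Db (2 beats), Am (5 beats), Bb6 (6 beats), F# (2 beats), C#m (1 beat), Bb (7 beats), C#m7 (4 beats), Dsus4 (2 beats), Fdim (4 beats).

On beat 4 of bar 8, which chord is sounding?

Dsus4

Beat 4 of bar 8 is beat (8−1)×4 + 4 = 32 overall.
Running totals: A ends at 3, Db ends at 5, Am ends at 10, Bb6 ends at 16, F# ends at 18, C#m ends at 19, Bb ends at 26, C#m7 ends at 30, Dsus4 ends at 32.
Beat 32 falls within Dsus4.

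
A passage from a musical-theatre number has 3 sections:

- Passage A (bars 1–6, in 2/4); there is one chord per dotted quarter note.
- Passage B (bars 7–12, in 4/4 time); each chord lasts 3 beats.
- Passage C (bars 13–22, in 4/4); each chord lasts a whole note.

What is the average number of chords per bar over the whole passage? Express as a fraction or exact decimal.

13/11 chords per bar

A: 6 × 2 = 12 beats ÷ 1.5 = 8 chords.
B: 6 × 4 = 24 beats ÷ 3 = 8 chords.
C: 10 × 4 = 40 beats ÷ 4 = 10 chords.
Overall: 26 chords over 22 bars → 26/22 = 13/11 chords per bar.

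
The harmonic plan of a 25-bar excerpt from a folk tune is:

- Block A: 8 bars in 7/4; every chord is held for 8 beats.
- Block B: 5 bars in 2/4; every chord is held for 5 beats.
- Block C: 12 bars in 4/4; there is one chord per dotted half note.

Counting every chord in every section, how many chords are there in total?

A has 56 beats and chords last 8 each, so 7 chords.
B has 10 beats and chords last 5 each, so 2 chords.
C has 48 beats and chords last 3 each, so 16 chords.
Total: 7 + 2 + 16 = 25.

25 chords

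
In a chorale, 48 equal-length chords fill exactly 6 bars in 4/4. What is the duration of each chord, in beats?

0.5 beats

6 bars × 4 beats/bar = 24 beats total.
24 beats ÷ 48 chords = 0.5 beats per chord.
(That is an eighth note.)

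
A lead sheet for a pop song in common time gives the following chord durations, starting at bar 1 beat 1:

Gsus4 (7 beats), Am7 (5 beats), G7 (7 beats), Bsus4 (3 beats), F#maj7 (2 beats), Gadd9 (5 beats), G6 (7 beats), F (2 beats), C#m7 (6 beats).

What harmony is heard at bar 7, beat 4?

Gadd9

Beat 4 of bar 7 is beat (7−1)×4 + 4 = 28 overall.
Running totals: Gsus4 ends at 7, Am7 ends at 12, G7 ends at 19, Bsus4 ends at 22, F#maj7 ends at 24, Gadd9 ends at 29.
Beat 28 falls within Gadd9.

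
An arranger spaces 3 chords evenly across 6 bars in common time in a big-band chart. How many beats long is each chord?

8 beats

6 bars × 4 beats/bar = 24 beats total.
24 beats ÷ 3 chords = 8 beats per chord.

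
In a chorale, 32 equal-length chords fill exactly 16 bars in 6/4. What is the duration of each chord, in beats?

16 bars × 6 beats/bar = 96 beats total.
96 beats ÷ 32 chords = 3 beats per chord.
(That is a dotted half note.)

3 beats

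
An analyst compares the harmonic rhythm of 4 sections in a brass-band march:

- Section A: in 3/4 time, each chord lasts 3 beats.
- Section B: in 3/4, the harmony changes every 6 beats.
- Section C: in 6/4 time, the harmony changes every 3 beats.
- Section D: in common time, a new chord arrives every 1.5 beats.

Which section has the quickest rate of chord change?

A: 3 beats/bar ÷ 3 beats/chord = 1 chord/bar.
B: 3 beats/bar ÷ 6 beats/chord = 0.5 chords/bar.
C: 6 beats/bar ÷ 3 beats/chord = 2 chords/bar.
D: 4 beats/bar ÷ 1.5 beats/chord = 8/3 chords/bar.
Fastest is D at 8/3 chords/bar.

Section D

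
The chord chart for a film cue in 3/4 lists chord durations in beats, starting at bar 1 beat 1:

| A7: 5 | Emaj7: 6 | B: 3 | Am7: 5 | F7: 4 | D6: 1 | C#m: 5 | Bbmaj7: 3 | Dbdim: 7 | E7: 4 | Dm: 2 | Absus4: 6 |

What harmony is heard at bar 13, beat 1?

Dbdim

Beat 1 of bar 13 is beat (13−1)×3 + 1 = 37 overall.
Running totals: A7 ends at 5, Emaj7 ends at 11, B ends at 14, Am7 ends at 19, F7 ends at 23, D6 ends at 24, C#m ends at 29, Bbmaj7 ends at 32, Dbdim ends at 39.
Beat 37 falls within Dbdim.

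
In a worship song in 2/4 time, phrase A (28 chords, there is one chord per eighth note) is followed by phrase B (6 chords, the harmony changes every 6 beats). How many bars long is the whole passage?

A: 28 × 0.5 = 14 beats = 7 bars.
B: 6 × 6 = 36 beats = 18 bars.
Total: 7 + 18 = 25 bars.

25 bars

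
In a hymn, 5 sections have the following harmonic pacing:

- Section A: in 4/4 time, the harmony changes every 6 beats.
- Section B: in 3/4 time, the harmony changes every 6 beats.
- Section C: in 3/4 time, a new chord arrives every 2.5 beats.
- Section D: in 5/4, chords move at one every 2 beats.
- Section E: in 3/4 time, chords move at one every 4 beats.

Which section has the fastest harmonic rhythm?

A: 4 beats/bar ÷ 6 beats/chord = 2/3 chords/bar.
B: 3 beats/bar ÷ 6 beats/chord = 0.5 chords/bar.
C: 3 beats/bar ÷ 2.5 beats/chord = 1.2 chords/bar.
D: 5 beats/bar ÷ 2 beats/chord = 2.5 chords/bar.
E: 3 beats/bar ÷ 4 beats/chord = 0.75 chords/bar.
Fastest is D at 2.5 chords/bar.

Section D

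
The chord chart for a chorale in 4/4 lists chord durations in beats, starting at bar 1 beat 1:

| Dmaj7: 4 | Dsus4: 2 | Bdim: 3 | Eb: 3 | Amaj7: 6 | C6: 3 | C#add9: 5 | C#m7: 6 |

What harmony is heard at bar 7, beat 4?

C#m7

Beat 4 of bar 7 is beat (7−1)×4 + 4 = 28 overall.
Running totals: Dmaj7 ends at 4, Dsus4 ends at 6, Bdim ends at 9, Eb ends at 12, Amaj7 ends at 18, C6 ends at 21, C#add9 ends at 26, C#m7 ends at 32.
Beat 28 falls within C#m7.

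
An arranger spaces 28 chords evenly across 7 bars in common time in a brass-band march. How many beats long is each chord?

7 bars × 4 beats/bar = 28 beats total.
28 beats ÷ 28 chords = 1 beats per chord.
(That is a quarter note.)

1 beat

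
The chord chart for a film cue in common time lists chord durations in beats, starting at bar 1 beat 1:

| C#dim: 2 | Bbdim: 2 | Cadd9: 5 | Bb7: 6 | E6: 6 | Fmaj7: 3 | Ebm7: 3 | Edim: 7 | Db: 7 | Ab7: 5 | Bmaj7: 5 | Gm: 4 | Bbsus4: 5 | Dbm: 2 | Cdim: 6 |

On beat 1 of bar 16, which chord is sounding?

Dbm

Beat 1 of bar 16 is beat (16−1)×4 + 1 = 61 overall.
Running totals: C#dim ends at 2, Bbdim ends at 4, Cadd9 ends at 9, Bb7 ends at 15, E6 ends at 21, Fmaj7 ends at 24, Ebm7 ends at 27, Edim ends at 34, Db ends at 41, Ab7 ends at 46, Bmaj7 ends at 51, Gm ends at 55, Bbsus4 ends at 60, Dbm ends at 62.
Beat 61 falls within Dbm.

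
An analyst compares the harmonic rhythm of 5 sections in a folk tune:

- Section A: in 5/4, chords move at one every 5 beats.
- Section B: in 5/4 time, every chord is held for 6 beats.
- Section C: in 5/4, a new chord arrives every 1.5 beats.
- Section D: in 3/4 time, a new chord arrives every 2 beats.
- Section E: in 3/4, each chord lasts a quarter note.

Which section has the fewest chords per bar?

A: each chord is 5 beats in 5/4, so 1 per bar.
B: each chord is 6 beats in 5/4, so 5/6 per bar.
C: each chord is 1.5 beats in 5/4, so 10/3 per bar.
D: each chord is 2 beats in 3/4, so 1.5 per bar.
E: each chord is 1 beat in 3/4, so 3 per bar.
Slowest is B at 5/6 chords/bar.

Section B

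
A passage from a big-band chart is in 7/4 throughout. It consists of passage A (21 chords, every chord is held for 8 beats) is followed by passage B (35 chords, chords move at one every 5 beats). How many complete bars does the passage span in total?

49 bars

A: 21 × 8 = 168 beats = 24 bars.
B: 35 × 5 = 175 beats = 25 bars.
Total: 24 + 25 = 49 bars.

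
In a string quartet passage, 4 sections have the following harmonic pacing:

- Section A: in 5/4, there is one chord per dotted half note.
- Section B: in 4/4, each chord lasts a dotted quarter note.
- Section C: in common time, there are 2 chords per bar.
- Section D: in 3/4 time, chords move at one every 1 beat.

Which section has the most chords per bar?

A: 5 beats/bar ÷ 3 beats/chord = 5/3 chords/bar.
B: 4 beats/bar ÷ 1.5 beats/chord = 8/3 chords/bar.
C: 4 beats/bar ÷ 2 beats/chord = 2 chords/bar.
D: 3 beats/bar ÷ 1 beat/chord = 3 chords/bar.
Fastest is D at 3 chords/bar.

Section D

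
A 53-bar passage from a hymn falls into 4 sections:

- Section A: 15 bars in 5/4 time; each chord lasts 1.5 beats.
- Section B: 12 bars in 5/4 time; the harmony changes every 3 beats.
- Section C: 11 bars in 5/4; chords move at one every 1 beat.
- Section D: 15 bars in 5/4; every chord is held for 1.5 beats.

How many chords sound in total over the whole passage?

175 chords

A: 15 bars × 5 beats = 75 beats; 1.5 beats/chord → 50 chords.
B: 12 bars × 5 beats = 60 beats; 3 beats/chord → 20 chords.
C: 11 bars × 5 beats = 55 beats; 1 beat/chord → 55 chords.
D: 15 bars × 5 beats = 75 beats; 1.5 beats/chord → 50 chords.
Total: 50 + 20 + 55 + 50 = 175.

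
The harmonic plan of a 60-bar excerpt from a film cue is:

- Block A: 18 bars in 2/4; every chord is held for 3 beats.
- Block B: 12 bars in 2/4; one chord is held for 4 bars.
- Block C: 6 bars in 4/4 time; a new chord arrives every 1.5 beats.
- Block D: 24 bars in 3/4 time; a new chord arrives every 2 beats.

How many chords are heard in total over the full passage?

A has 36 beats and chords last 3 each, so 12 chords.
B has 24 beats and chords last 8 each, so 3 chords.
C has 24 beats and chords last 1.5 each, so 16 chords.
D has 72 beats and chords last 2 each, so 36 chords.
Total: 12 + 3 + 16 + 36 = 67.

67 chords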